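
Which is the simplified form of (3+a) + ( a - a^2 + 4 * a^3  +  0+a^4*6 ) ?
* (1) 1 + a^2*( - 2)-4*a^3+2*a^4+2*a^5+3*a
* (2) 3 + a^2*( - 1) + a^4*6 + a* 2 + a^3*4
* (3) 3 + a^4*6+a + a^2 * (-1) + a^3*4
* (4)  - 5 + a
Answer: 2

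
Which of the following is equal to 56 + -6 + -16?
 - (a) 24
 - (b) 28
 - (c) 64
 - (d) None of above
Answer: d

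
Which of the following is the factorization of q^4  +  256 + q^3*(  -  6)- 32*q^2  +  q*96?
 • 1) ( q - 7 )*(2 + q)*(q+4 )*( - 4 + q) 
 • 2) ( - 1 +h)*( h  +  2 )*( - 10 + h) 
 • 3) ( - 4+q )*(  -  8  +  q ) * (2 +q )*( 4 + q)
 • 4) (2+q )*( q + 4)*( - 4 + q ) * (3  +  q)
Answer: 3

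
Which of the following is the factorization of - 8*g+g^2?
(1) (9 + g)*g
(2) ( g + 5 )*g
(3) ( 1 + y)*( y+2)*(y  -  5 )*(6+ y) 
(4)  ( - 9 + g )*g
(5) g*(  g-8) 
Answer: 5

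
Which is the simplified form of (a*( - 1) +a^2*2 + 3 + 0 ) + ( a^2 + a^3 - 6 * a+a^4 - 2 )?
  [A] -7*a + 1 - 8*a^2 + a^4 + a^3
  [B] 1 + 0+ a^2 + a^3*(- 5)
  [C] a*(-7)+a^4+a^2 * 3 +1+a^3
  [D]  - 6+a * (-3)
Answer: C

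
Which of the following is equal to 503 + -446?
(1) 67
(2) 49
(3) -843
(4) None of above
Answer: 4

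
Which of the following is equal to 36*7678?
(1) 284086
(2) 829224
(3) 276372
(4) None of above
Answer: 4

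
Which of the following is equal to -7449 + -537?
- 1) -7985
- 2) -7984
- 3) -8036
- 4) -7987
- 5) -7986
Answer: 5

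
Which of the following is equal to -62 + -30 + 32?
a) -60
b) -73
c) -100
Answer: a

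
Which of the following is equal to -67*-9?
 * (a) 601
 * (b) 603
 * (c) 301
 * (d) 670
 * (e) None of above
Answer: b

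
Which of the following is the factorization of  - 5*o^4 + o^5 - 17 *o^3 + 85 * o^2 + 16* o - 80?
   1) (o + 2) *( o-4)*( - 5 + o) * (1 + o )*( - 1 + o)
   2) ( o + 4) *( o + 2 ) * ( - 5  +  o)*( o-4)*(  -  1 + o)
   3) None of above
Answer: 3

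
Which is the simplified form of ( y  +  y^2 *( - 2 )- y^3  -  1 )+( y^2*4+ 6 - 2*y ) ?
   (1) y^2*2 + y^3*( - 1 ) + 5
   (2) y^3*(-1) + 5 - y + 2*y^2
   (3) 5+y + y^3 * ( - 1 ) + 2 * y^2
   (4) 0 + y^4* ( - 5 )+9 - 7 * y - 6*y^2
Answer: 2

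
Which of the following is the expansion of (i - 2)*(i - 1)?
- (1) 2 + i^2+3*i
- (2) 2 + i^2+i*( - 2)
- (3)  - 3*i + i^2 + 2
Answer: 3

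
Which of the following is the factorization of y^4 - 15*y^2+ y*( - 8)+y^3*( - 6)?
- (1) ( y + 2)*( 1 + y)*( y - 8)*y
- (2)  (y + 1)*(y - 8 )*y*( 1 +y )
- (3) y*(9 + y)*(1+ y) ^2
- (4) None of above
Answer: 2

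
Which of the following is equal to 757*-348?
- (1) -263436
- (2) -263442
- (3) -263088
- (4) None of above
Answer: 1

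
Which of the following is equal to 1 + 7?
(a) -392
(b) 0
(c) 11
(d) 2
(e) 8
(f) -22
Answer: e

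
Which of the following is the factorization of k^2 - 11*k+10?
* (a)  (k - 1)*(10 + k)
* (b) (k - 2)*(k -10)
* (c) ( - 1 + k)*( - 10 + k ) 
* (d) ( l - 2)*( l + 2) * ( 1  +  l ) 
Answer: c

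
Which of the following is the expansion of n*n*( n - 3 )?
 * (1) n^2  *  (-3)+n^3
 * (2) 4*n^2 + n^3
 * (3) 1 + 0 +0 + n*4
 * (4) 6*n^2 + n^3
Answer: 1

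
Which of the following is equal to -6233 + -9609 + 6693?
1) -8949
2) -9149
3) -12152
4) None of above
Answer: 2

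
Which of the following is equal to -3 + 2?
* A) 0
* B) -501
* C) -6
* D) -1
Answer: D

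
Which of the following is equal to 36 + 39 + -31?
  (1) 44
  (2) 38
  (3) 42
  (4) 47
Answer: 1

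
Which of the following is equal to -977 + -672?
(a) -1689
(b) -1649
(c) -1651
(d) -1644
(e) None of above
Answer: b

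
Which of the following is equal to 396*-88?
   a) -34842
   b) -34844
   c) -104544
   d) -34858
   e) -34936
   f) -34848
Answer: f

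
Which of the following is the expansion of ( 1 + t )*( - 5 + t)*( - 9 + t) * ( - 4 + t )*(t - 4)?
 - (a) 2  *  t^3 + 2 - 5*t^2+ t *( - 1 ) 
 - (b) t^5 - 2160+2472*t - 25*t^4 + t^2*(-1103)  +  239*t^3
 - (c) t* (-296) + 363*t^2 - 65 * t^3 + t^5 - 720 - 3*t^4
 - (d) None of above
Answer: d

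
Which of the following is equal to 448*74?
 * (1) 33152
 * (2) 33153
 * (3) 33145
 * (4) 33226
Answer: 1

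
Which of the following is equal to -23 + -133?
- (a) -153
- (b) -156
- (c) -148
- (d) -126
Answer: b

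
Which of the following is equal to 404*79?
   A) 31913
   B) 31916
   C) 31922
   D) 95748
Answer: B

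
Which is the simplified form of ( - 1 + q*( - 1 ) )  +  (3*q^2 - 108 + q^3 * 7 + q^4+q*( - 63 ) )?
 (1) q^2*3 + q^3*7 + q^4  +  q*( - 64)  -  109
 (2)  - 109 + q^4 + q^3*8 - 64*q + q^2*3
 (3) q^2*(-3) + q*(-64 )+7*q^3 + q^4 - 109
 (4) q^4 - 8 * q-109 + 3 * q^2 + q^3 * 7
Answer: 1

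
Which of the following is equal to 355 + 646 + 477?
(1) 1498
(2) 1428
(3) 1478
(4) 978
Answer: 3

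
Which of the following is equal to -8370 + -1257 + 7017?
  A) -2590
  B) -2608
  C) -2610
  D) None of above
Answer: C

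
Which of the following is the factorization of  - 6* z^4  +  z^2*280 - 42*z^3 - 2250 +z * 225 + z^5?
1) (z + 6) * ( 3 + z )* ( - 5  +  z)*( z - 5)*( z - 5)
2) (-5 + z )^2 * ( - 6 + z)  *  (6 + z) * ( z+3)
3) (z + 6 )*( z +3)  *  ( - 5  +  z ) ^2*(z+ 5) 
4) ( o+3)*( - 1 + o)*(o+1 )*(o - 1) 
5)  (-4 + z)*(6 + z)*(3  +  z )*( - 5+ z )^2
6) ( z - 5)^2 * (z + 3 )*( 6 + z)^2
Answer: 1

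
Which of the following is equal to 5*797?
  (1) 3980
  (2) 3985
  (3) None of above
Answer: 2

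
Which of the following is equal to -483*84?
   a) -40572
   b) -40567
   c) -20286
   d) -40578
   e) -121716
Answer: a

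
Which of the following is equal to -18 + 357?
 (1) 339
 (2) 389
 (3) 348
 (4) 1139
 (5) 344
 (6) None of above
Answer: 1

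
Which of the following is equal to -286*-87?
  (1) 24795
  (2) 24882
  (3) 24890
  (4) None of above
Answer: 2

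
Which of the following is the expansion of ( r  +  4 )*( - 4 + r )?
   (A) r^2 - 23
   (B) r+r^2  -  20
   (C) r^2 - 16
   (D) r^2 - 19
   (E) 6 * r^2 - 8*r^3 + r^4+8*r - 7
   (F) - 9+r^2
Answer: C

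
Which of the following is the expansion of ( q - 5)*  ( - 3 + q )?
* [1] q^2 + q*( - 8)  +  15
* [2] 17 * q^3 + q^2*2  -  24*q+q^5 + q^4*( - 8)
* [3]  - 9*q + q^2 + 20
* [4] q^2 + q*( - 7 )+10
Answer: 1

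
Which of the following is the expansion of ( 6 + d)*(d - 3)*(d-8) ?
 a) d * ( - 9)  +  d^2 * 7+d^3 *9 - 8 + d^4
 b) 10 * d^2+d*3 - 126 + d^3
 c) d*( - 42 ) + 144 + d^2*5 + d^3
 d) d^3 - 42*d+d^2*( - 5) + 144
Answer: d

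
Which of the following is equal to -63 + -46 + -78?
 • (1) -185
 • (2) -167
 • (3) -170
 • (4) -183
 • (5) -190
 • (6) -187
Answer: 6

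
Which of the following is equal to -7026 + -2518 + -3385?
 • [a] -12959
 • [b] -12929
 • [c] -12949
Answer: b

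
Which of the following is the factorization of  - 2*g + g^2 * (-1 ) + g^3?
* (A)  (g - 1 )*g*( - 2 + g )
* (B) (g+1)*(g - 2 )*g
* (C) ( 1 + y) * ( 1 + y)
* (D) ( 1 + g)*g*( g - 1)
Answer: B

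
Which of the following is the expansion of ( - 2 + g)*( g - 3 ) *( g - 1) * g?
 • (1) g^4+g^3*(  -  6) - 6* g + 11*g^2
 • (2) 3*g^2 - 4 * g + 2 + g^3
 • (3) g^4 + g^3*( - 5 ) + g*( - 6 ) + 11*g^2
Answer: 1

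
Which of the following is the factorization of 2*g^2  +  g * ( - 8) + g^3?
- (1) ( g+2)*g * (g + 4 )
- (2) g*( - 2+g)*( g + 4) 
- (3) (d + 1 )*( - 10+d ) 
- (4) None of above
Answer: 2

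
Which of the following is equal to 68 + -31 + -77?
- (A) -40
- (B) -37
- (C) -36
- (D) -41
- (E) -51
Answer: A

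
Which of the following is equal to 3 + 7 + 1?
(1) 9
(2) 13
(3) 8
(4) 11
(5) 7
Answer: 4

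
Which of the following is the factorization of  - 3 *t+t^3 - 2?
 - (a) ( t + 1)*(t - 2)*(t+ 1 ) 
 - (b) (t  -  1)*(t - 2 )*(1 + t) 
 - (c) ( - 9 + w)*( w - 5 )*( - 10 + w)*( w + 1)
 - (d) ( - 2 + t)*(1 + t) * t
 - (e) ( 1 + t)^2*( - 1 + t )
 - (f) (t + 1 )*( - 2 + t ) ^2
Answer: a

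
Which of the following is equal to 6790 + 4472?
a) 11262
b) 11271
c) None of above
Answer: a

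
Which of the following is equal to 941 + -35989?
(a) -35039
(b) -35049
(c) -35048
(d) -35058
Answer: c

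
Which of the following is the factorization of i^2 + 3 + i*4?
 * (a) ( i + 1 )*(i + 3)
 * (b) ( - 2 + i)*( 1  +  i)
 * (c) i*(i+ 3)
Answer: a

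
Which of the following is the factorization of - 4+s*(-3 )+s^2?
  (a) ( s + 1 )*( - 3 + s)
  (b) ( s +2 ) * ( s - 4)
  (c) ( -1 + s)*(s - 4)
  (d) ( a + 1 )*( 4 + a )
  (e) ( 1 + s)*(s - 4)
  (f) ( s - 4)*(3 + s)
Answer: e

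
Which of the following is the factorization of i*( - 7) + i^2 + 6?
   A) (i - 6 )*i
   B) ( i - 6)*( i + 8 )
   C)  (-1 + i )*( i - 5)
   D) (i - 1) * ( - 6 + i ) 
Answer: D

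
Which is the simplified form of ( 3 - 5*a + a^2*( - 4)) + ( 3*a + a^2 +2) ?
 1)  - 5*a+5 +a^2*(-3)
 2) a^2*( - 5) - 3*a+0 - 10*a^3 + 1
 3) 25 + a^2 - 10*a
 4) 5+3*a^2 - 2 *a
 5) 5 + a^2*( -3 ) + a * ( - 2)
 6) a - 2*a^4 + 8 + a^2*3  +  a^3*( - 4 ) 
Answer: 5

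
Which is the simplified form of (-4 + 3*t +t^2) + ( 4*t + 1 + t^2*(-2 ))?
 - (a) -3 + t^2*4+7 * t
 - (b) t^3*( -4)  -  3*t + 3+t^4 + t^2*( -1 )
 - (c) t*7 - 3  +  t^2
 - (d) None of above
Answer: d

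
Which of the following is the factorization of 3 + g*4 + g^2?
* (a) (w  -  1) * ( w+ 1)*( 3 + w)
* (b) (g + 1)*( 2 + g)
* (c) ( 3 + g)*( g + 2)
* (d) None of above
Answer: d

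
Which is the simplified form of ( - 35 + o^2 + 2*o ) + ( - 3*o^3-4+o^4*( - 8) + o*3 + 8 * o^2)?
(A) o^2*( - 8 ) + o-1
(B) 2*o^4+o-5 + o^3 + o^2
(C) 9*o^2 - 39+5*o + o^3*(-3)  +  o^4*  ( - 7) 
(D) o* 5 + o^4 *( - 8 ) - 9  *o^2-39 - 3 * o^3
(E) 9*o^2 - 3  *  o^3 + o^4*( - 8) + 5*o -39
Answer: E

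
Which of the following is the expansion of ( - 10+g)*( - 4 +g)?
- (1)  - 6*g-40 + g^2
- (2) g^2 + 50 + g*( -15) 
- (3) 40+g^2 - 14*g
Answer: 3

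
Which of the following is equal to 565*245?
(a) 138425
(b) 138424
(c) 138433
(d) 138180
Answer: a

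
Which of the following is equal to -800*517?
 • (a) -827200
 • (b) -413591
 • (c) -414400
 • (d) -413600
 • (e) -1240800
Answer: d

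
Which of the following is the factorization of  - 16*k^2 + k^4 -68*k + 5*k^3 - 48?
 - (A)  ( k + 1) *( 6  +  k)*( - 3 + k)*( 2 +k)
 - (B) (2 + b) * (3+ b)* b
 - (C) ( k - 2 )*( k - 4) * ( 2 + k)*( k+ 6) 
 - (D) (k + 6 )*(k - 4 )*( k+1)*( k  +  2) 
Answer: D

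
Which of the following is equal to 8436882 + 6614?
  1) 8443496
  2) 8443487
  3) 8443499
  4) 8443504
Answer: 1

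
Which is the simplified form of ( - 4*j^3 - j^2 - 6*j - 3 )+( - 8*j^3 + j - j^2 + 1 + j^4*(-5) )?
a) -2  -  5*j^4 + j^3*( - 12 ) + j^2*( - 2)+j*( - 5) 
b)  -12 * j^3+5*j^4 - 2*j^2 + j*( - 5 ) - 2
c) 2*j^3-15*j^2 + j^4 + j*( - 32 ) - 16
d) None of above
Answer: a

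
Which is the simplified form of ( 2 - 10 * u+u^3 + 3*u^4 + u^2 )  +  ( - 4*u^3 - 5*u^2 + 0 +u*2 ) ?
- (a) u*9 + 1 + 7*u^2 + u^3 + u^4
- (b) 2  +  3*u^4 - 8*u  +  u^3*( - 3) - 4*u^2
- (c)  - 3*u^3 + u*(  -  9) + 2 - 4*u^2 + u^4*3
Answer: b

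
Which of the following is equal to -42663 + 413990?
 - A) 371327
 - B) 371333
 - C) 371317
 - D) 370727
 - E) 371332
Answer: A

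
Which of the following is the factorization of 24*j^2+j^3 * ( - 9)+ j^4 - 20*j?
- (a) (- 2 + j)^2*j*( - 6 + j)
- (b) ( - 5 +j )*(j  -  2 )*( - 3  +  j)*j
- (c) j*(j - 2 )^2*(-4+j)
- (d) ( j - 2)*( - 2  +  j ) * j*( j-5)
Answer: d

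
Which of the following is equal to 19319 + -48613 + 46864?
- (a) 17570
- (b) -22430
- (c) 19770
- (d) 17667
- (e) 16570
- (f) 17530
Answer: a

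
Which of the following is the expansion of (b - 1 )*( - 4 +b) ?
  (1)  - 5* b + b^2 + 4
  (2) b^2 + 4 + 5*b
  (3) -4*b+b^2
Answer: 1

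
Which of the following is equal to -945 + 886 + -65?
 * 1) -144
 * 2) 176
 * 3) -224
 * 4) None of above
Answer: 4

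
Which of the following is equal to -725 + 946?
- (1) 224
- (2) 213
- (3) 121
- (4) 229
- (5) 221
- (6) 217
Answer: 5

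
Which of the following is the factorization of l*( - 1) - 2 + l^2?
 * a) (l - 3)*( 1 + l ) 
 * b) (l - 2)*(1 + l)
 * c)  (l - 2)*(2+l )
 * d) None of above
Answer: b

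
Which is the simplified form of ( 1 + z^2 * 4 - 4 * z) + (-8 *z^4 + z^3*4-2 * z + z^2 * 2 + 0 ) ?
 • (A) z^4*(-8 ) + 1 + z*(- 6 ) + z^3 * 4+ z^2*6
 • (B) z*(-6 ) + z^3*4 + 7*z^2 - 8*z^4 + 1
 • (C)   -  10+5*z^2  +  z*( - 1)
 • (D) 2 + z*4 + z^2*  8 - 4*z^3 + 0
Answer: A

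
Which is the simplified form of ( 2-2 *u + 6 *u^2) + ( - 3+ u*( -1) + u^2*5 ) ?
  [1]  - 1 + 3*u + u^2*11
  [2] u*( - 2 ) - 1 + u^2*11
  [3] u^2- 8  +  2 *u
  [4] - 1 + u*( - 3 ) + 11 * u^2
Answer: 4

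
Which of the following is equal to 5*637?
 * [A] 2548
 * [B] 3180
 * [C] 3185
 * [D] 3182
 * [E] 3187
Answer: C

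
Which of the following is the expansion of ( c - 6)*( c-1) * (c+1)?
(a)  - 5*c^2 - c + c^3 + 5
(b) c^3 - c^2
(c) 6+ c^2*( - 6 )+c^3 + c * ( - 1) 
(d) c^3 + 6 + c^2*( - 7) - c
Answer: c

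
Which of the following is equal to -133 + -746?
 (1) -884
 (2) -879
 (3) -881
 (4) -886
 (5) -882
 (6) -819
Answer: 2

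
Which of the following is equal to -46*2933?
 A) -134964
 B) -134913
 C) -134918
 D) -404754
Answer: C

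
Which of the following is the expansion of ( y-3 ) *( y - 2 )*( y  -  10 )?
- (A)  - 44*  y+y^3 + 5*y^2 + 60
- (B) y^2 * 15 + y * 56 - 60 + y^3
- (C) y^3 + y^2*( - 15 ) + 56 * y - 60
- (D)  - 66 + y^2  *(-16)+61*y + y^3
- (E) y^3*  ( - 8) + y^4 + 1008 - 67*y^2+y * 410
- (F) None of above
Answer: C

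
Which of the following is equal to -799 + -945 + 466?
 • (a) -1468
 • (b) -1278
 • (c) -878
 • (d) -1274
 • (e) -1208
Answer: b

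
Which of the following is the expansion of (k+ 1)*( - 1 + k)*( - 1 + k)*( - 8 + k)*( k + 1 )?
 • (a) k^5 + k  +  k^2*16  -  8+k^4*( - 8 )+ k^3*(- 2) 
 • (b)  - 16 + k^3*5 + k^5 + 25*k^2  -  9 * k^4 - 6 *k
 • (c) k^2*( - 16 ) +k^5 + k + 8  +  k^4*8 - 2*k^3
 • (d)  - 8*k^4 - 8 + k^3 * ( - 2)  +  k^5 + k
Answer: a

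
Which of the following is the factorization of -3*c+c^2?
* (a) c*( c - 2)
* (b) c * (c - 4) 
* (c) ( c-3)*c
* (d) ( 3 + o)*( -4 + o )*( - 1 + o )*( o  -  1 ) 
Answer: c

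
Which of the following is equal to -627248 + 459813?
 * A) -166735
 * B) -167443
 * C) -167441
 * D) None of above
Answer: D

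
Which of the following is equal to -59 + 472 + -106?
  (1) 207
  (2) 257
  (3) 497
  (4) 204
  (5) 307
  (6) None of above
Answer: 5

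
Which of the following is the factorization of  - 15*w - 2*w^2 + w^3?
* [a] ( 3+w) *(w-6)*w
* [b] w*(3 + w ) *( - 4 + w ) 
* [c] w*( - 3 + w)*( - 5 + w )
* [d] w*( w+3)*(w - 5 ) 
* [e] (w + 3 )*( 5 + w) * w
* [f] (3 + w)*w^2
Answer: d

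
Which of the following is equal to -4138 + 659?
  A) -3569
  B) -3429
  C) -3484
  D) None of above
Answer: D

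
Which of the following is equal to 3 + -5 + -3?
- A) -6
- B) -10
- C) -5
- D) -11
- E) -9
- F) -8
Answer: C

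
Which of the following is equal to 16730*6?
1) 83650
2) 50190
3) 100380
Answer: 3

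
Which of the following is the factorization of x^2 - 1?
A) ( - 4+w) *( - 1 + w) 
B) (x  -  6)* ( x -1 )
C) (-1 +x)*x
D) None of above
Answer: D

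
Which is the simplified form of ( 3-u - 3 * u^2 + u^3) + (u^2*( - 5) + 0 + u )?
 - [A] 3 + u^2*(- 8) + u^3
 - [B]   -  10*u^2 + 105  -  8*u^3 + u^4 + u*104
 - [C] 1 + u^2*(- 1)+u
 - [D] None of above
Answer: A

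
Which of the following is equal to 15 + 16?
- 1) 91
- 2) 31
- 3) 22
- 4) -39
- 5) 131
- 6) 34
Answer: 2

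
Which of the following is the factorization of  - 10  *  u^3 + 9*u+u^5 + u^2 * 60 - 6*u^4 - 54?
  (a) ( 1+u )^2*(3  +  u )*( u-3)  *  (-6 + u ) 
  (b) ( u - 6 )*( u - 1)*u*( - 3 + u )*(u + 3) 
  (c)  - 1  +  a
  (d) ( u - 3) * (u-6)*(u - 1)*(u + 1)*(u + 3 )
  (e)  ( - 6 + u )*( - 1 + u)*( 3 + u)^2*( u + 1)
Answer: d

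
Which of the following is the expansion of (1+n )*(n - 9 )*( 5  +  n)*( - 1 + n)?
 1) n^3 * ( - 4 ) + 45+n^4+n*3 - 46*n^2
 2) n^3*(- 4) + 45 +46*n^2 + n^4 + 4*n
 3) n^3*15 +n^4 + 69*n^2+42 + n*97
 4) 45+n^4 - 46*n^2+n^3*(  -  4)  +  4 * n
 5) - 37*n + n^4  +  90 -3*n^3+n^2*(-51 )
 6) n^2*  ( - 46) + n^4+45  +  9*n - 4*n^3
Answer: 4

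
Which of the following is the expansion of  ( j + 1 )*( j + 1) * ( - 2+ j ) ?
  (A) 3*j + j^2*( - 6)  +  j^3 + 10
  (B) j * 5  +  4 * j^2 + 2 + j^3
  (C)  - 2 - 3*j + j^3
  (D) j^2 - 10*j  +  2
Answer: C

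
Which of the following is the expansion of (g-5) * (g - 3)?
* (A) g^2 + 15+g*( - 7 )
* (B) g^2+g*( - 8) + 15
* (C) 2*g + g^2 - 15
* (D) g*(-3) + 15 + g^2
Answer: B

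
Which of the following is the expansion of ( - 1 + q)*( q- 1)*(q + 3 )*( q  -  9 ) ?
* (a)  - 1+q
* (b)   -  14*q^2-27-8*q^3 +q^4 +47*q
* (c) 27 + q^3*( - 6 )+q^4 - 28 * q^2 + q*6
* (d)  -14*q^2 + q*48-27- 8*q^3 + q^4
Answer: d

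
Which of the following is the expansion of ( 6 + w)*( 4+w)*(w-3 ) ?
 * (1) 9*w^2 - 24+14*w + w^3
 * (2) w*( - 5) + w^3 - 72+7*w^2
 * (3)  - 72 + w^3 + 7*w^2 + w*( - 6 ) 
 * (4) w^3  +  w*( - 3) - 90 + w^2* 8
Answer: 3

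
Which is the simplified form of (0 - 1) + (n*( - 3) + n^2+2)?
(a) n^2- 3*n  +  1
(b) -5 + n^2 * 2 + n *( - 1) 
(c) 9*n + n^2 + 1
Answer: a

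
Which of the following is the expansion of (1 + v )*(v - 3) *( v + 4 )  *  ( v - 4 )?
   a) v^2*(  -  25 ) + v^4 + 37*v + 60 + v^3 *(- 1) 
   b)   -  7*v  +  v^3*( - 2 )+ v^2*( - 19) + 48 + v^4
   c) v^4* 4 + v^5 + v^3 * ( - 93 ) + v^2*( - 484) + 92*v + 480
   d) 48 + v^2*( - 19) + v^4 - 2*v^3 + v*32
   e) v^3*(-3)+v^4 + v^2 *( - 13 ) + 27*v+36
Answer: d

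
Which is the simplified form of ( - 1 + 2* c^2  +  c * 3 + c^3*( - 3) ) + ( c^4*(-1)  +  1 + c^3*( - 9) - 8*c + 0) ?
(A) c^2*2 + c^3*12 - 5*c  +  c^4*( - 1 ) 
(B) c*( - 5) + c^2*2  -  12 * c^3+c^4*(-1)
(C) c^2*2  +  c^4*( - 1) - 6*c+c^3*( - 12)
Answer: B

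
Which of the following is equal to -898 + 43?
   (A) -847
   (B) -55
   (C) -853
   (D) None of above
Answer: D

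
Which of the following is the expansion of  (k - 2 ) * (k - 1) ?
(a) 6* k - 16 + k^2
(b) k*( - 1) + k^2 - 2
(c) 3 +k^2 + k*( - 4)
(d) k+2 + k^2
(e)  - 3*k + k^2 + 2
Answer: e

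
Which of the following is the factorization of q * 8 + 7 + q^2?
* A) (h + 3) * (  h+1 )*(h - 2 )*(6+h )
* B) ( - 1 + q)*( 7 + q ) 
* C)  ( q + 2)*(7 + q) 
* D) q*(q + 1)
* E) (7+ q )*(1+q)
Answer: E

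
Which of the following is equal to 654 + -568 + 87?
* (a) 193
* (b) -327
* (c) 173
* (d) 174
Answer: c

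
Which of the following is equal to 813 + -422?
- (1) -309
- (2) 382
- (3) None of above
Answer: 3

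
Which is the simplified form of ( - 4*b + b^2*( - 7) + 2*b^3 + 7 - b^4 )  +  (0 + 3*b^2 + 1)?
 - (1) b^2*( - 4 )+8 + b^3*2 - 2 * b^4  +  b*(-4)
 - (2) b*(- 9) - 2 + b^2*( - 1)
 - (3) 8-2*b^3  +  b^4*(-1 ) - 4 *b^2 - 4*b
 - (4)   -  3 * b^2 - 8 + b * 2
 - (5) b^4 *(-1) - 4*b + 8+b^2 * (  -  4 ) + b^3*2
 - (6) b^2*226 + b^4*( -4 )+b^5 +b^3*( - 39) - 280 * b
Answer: 5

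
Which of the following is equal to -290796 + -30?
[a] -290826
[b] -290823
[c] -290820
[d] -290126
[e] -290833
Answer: a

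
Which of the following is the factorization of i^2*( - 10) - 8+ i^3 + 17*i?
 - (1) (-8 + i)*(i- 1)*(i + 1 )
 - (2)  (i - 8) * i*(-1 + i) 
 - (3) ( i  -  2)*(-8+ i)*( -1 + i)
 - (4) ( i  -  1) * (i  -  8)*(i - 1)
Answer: 4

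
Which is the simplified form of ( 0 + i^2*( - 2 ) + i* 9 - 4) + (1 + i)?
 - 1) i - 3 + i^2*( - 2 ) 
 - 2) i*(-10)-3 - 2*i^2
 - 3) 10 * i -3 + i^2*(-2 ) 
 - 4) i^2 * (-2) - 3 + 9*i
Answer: 3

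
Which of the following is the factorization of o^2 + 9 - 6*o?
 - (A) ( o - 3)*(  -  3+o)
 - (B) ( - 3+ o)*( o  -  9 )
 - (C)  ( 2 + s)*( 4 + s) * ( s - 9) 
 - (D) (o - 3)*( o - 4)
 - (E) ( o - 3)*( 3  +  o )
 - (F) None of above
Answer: A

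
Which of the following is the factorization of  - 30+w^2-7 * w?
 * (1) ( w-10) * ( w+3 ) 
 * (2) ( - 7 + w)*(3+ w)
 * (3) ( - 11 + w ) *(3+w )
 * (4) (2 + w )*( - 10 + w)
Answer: 1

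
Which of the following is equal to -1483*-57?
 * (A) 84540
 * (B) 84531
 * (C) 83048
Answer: B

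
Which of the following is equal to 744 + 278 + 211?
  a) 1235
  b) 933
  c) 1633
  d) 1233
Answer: d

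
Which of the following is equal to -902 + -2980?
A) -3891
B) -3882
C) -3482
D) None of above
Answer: B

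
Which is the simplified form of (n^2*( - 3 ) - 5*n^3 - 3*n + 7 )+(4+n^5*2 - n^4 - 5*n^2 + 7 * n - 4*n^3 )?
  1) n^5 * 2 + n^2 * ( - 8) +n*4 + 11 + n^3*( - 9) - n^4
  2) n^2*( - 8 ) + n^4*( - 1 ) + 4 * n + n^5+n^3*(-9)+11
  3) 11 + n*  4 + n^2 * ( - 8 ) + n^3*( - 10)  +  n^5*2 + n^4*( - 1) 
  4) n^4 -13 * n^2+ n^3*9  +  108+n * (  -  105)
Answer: 1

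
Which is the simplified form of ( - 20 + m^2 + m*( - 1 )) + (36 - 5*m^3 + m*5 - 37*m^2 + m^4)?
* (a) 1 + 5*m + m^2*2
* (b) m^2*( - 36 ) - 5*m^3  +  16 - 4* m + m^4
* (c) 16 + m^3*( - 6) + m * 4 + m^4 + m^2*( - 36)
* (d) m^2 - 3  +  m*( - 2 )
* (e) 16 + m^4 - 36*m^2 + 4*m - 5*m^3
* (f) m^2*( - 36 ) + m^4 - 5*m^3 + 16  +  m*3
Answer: e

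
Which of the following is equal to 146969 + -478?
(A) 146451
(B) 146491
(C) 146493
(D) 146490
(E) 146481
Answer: B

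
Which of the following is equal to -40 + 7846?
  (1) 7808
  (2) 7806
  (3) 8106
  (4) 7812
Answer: 2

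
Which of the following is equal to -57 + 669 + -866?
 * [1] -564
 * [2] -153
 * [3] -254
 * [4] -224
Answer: 3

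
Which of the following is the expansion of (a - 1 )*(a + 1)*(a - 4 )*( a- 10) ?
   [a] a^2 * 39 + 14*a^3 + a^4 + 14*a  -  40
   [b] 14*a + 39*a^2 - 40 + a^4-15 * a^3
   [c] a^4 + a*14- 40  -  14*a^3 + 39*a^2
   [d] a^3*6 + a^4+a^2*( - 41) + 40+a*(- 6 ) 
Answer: c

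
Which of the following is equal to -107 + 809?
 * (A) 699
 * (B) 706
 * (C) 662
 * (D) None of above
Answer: D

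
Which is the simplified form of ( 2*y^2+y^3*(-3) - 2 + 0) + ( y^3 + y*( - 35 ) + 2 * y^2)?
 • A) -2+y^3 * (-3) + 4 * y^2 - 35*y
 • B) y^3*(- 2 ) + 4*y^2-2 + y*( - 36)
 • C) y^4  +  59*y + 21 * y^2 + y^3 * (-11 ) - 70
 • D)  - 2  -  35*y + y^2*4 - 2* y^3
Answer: D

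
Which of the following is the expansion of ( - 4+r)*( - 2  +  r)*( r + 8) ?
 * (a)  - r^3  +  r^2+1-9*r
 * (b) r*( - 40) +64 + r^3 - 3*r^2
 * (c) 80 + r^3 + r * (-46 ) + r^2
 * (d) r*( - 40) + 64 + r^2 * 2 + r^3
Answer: d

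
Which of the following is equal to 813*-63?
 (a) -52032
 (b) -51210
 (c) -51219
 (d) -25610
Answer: c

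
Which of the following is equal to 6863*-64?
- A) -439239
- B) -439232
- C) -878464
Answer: B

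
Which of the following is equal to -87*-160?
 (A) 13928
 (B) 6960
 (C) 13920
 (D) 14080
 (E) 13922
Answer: C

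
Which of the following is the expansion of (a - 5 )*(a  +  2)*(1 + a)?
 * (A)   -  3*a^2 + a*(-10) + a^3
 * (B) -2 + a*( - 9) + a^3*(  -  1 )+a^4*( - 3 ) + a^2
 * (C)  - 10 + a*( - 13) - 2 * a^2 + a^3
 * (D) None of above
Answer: C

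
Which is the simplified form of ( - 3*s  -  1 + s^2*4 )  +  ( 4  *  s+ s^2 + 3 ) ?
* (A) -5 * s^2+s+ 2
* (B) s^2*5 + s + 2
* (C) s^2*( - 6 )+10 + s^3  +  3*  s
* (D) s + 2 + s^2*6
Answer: B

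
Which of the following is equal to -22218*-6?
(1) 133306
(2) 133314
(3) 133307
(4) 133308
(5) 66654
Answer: 4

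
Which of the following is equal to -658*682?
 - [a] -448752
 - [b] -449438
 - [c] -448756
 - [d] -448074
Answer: c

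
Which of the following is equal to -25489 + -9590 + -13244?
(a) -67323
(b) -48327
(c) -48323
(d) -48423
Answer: c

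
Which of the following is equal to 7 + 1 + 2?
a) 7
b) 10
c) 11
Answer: b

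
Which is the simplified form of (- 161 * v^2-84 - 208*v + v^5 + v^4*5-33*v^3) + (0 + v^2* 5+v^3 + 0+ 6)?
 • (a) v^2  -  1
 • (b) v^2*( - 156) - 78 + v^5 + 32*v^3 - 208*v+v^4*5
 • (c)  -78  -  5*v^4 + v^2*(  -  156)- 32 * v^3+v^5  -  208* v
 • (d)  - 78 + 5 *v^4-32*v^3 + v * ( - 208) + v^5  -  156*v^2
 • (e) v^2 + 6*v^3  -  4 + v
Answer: d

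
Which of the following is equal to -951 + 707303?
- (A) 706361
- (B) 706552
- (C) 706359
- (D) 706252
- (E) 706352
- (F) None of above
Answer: E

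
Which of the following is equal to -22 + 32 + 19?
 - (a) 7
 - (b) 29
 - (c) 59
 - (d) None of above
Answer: b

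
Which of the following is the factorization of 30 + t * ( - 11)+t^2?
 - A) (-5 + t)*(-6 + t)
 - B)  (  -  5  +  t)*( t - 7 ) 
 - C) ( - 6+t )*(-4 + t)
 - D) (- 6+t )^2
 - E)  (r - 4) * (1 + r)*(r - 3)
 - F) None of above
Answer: A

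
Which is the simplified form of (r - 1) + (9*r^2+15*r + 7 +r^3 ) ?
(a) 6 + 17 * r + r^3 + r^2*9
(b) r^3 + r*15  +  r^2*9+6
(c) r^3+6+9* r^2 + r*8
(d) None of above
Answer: d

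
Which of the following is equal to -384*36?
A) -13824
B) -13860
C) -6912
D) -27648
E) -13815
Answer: A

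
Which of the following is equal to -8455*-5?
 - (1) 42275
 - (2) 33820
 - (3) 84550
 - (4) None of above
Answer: 1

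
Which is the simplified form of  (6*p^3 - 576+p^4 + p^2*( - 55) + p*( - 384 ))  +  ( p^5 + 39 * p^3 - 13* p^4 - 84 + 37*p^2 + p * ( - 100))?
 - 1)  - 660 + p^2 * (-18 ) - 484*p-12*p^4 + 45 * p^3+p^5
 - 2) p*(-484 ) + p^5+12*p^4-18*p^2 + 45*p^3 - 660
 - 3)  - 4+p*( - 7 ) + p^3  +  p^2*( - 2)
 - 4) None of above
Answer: 1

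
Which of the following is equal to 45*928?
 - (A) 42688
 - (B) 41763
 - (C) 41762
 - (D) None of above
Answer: D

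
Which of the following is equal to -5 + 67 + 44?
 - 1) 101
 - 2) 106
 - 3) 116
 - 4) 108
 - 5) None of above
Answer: 2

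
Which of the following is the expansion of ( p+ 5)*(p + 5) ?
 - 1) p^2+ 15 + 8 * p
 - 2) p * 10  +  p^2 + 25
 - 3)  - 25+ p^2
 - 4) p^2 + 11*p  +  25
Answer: 2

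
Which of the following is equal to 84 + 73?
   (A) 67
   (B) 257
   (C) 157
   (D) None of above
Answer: C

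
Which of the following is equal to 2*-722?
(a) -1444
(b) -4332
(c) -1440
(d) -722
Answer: a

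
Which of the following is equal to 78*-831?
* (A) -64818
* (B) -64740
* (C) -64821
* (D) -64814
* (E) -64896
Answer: A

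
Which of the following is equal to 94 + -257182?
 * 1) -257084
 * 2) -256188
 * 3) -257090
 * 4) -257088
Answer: 4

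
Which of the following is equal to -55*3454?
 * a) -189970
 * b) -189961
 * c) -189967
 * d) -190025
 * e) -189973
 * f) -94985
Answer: a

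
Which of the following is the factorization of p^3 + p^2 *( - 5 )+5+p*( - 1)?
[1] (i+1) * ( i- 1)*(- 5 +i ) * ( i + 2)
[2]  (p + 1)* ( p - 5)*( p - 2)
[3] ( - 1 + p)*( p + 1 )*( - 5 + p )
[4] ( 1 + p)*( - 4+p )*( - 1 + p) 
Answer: 3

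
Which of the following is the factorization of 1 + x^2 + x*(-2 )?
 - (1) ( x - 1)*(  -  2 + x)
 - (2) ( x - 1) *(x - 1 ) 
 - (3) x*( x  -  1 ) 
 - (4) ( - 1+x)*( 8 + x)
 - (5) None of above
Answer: 2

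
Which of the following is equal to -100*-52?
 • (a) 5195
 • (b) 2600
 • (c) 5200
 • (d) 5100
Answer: c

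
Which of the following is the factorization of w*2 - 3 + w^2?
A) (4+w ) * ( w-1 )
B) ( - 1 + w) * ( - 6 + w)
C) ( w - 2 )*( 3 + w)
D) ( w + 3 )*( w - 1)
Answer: D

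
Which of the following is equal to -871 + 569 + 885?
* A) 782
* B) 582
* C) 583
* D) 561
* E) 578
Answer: C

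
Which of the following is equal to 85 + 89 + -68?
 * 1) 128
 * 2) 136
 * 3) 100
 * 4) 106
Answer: 4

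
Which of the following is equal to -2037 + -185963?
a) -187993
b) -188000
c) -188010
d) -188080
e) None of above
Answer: b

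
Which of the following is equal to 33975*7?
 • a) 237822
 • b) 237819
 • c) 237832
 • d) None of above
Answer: d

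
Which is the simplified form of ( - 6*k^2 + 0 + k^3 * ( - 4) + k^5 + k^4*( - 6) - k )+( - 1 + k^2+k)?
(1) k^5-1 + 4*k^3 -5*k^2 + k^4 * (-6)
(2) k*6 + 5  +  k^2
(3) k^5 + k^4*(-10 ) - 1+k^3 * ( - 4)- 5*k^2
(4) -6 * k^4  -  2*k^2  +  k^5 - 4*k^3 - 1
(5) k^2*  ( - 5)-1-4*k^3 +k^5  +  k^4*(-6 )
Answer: 5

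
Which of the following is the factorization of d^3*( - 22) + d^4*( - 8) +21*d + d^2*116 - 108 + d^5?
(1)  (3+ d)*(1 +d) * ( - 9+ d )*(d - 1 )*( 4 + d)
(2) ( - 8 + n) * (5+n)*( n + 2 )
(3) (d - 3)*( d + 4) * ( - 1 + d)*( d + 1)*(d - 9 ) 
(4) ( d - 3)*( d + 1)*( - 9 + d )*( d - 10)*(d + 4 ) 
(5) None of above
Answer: 3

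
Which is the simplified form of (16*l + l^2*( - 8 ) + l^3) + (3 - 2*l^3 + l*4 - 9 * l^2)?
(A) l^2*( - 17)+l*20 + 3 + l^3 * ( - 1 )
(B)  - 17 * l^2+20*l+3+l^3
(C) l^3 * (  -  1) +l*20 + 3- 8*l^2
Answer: A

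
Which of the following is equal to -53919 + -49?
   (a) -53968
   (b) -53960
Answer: a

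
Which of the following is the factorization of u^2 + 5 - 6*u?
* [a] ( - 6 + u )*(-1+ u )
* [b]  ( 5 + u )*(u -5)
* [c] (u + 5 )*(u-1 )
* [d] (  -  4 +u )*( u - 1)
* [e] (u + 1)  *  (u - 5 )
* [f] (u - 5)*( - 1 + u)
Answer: f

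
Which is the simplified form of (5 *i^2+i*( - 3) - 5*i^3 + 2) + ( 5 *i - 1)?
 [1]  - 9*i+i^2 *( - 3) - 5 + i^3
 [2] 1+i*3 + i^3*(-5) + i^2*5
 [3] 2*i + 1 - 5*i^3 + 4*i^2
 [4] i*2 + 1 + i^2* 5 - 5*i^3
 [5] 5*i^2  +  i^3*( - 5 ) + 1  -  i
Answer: 4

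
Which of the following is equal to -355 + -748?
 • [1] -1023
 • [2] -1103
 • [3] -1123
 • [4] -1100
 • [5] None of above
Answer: 2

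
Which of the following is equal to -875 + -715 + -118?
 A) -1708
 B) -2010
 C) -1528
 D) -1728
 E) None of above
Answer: A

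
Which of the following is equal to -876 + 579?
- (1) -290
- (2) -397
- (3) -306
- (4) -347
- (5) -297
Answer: 5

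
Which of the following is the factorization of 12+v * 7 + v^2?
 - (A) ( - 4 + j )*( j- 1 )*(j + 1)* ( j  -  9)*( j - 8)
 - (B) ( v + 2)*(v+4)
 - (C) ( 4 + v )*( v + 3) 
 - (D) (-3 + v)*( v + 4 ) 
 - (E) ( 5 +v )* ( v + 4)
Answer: C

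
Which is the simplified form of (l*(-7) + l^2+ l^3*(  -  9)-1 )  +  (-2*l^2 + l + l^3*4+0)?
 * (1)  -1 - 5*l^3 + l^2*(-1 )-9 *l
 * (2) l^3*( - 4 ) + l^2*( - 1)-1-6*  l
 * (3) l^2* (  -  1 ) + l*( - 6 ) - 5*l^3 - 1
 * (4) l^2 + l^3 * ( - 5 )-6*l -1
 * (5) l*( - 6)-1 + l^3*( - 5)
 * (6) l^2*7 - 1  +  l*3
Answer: 3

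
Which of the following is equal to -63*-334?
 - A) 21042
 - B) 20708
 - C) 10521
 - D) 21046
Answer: A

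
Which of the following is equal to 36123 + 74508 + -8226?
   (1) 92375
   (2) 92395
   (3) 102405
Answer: 3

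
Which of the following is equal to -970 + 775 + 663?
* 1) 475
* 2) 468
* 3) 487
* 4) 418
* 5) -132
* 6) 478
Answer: 2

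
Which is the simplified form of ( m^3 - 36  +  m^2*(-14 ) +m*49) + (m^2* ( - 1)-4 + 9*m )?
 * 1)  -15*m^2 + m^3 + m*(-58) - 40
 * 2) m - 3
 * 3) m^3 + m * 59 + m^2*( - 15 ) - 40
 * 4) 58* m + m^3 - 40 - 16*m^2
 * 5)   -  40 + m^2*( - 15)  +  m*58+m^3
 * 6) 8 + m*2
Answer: 5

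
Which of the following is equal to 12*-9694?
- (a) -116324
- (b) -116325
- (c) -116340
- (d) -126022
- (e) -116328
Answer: e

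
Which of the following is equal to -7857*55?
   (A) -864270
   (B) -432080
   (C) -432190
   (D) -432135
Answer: D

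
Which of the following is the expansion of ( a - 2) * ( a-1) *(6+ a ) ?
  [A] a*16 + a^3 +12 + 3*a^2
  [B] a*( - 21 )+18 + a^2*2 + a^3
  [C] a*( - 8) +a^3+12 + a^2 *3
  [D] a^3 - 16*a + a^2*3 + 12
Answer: D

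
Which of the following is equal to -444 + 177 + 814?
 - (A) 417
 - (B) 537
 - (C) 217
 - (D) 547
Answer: D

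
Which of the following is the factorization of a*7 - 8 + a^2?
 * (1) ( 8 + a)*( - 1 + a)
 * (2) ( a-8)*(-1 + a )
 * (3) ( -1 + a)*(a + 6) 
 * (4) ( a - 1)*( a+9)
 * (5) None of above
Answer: 1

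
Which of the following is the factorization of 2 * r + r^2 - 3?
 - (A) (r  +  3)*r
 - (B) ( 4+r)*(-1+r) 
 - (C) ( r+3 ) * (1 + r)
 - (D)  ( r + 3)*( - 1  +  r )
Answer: D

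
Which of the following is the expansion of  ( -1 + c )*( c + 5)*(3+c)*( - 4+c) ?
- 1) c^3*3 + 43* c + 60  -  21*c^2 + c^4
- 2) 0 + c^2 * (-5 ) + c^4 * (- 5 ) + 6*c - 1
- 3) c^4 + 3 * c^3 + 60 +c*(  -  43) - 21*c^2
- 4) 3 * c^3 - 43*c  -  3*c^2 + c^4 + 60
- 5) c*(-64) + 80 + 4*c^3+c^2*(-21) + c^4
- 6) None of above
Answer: 3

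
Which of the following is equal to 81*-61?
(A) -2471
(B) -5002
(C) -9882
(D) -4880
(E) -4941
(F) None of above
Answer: E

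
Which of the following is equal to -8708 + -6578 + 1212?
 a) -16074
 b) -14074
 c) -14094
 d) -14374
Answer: b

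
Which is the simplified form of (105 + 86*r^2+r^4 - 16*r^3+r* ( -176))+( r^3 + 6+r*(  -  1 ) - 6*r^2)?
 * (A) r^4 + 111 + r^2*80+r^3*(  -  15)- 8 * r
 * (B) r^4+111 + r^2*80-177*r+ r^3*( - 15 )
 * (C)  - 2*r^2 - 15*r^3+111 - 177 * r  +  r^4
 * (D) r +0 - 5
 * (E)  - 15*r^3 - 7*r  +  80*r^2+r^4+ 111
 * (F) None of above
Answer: B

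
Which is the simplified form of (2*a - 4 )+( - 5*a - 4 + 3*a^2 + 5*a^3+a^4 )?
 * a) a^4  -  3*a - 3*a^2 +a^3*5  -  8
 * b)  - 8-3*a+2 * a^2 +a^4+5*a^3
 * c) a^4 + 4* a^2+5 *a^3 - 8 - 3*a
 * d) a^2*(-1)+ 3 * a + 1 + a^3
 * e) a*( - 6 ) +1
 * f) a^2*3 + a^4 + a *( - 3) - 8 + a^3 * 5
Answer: f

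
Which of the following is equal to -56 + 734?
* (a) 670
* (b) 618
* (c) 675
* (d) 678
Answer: d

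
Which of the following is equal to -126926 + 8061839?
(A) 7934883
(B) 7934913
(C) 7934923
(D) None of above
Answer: B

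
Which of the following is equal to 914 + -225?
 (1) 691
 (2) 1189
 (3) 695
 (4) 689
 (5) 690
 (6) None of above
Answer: 4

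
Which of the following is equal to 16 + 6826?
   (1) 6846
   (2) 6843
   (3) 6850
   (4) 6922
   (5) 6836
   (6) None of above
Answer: 6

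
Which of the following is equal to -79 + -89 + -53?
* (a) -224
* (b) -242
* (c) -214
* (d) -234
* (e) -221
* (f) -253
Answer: e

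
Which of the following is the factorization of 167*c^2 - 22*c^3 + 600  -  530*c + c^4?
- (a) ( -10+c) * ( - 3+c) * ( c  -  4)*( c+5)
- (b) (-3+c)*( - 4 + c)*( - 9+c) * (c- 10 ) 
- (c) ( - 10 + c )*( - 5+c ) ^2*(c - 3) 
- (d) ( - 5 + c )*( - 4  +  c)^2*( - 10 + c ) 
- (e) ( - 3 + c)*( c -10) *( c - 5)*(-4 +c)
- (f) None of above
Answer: e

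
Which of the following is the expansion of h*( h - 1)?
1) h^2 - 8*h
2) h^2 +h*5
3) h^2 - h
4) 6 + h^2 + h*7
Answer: 3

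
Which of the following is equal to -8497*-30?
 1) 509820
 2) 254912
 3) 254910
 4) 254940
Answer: 3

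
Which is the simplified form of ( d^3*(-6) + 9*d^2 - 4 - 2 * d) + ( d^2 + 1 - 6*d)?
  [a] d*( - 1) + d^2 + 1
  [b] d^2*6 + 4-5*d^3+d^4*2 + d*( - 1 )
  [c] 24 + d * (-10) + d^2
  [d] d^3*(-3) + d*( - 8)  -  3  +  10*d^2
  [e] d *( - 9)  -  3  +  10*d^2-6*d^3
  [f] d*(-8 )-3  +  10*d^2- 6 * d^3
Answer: f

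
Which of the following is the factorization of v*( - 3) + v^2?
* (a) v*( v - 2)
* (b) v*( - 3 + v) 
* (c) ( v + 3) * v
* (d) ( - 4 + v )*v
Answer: b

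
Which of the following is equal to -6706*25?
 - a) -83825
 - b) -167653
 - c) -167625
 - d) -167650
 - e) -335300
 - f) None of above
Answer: d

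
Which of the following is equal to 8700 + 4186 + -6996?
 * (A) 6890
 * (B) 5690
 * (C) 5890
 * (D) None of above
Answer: C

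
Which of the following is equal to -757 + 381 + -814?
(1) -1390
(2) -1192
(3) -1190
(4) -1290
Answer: 3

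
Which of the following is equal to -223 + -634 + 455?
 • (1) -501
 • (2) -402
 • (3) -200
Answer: 2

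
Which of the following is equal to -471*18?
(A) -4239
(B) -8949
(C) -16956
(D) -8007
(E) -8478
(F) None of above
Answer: E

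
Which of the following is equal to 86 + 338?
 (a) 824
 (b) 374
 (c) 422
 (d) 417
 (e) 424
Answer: e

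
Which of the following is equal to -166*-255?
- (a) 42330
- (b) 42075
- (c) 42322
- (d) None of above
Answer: a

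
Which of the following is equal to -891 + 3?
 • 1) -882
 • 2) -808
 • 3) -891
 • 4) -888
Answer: 4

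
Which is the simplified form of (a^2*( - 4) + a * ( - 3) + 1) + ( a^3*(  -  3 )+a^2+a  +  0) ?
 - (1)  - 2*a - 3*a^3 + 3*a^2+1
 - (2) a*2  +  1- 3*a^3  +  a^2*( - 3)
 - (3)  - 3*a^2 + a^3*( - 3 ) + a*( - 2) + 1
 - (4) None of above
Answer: 3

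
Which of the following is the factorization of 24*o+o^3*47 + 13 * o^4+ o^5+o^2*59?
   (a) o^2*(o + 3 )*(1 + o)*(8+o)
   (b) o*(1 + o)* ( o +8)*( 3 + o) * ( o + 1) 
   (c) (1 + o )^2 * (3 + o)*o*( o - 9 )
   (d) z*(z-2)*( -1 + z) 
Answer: b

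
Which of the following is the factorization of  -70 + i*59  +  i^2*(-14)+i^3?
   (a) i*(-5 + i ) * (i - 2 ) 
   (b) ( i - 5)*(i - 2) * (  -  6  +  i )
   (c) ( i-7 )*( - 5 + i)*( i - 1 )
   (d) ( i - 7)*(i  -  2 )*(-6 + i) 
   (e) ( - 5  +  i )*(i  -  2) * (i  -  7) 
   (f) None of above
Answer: e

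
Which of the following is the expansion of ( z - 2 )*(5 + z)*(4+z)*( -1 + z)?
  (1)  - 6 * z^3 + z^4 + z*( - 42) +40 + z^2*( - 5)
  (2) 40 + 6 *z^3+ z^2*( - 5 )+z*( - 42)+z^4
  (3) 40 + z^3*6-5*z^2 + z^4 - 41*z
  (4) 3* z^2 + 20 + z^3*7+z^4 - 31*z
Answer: 2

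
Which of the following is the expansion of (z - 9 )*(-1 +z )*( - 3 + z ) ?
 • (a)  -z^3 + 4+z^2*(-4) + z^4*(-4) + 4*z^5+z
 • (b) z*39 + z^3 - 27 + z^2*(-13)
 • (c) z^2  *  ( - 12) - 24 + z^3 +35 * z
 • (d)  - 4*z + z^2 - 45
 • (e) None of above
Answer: b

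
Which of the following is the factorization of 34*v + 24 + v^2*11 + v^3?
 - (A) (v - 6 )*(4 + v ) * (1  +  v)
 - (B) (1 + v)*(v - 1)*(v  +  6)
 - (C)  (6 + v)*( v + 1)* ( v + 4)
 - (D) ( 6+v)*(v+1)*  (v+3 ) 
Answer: C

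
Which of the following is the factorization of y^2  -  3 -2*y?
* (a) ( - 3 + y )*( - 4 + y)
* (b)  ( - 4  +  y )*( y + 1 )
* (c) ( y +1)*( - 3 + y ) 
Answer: c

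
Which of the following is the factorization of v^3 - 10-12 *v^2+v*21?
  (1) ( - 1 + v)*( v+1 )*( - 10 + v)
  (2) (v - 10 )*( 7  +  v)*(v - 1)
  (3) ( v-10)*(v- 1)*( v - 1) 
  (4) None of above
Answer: 3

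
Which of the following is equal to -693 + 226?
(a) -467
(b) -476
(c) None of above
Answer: a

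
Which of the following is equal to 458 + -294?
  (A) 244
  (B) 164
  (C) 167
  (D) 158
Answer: B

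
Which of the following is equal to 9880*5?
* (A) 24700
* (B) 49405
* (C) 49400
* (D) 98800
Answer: C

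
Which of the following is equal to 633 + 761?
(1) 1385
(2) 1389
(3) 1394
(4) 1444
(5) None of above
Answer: 3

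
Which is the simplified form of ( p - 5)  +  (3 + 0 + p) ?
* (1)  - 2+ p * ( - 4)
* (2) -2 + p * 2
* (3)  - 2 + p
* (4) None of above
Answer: 2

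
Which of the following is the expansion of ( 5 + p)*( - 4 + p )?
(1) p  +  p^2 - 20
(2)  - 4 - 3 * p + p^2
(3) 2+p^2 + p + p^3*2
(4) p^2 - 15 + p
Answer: 1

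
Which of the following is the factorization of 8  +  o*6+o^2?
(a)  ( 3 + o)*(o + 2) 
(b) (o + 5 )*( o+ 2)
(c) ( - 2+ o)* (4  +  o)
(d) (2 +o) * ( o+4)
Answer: d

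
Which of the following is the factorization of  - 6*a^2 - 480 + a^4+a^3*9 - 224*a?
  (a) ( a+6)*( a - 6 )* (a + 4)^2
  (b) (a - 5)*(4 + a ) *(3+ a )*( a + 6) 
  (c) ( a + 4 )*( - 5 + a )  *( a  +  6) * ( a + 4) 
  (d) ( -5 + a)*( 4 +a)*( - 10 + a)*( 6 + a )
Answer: c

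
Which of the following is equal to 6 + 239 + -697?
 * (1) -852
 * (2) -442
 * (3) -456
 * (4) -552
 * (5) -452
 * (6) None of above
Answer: 5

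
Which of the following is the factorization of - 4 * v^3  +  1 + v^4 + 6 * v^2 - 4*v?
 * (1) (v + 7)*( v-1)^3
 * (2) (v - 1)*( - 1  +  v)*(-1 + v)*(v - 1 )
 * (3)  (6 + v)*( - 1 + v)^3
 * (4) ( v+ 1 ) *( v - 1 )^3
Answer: 2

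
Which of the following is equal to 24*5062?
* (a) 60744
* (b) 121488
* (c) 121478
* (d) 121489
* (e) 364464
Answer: b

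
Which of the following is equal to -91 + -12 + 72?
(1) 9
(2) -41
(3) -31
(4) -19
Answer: 3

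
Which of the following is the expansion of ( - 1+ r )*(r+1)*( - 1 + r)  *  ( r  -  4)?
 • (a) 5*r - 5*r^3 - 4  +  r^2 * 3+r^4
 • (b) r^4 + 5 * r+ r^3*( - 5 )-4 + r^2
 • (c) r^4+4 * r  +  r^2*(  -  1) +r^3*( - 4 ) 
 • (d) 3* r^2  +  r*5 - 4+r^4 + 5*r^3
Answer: a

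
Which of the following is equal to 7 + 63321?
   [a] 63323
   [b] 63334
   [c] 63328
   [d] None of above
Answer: c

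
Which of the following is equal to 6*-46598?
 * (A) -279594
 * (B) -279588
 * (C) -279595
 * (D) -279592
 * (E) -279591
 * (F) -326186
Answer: B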